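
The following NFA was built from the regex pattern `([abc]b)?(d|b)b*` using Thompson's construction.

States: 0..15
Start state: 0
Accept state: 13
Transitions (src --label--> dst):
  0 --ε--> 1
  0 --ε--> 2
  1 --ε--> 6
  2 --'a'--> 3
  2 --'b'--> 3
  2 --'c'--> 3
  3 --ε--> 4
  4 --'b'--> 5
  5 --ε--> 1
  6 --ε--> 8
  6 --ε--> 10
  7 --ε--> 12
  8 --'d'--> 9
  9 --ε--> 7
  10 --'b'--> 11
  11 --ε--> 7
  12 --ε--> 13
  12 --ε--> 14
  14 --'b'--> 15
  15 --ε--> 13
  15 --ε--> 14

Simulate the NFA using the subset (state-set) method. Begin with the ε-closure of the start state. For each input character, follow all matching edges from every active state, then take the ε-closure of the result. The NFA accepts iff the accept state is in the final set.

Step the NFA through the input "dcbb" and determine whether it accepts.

Answer: REJECT

Derivation:
S₀ = ε-closure({0}) = {0,1,2,6,8,10}
'd' @ 1: {7,9,12,13,14}  [accepting]
'c' @ 2: {}  — state set empty
rest 'bb' ignored (set empty)
end set {} — state 13 not in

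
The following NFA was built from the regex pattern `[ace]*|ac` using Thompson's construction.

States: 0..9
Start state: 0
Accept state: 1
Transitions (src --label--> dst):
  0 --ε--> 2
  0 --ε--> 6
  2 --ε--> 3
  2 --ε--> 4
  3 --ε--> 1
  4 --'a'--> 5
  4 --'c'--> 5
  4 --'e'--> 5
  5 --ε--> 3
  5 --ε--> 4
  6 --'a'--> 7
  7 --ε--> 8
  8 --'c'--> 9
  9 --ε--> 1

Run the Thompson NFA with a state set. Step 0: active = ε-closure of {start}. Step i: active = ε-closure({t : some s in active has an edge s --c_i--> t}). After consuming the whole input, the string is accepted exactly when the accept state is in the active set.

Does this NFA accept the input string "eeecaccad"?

start: ε-closure({0}) = {0,1,2,3,4,6}
'e' @ 1: {1,3,4,5}  [accepting]
'e' @ 2: {1,3,4,5}  [accepting]
'e' @ 3: {1,3,4,5}  [accepting]
'c' @ 4: {1,3,4,5}  [accepting]
'a' @ 5: {1,3,4,5}  [accepting]
'c' @ 6: {1,3,4,5}  [accepting]
'c' @ 7: {1,3,4,5}  [accepting]
'a' @ 8: {1,3,4,5}  [accepting]
'd' @ 9: {}  — state set empty
end set {} — state 1 not in

Answer: REJECT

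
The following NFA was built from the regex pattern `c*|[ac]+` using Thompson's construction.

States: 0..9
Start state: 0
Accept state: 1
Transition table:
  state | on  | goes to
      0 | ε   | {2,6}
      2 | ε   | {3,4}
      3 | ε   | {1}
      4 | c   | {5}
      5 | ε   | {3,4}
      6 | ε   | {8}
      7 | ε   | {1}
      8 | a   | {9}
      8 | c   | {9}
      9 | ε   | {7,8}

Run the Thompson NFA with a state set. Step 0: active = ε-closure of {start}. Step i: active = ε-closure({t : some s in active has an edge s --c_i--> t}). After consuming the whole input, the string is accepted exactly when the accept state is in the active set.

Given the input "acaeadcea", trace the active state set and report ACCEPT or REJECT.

S₀ = ε-closure({0}) = {0,1,2,3,4,6,8}
'a' @ 1: {1,7,8,9}  [accepting]
'c' @ 2: {1,7,8,9}  [accepting]
'a' @ 3: {1,7,8,9}  [accepting]
'e' @ 4: {}  — dead — no transitions
rest 'adcea' ignored (set empty)
end set {} — state 1 not in

Answer: REJECT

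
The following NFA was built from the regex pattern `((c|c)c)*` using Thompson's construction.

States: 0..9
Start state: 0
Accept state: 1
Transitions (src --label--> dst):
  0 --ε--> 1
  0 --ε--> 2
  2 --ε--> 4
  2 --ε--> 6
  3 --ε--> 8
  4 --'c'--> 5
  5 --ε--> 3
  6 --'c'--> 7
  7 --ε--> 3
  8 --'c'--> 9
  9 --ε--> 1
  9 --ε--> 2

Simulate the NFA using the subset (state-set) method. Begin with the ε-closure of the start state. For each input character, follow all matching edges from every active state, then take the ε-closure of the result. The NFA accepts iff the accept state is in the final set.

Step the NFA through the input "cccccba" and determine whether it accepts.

Answer: REJECT

Trace:
initial (ε-close {0}): {0,1,2,4,6}
'c' @ 1: {3,5,7,8}
'c' @ 2: {1,2,4,6,9}  [accepting]
'c' @ 3: {3,5,7,8}
'c' @ 4: {1,2,4,6,9}  [accepting]
'c' @ 5: {3,5,7,8}
'b' @ 6: {}  — dead — no transitions
rest 'a' ignored (set empty)
final: {}; accept 1 not in set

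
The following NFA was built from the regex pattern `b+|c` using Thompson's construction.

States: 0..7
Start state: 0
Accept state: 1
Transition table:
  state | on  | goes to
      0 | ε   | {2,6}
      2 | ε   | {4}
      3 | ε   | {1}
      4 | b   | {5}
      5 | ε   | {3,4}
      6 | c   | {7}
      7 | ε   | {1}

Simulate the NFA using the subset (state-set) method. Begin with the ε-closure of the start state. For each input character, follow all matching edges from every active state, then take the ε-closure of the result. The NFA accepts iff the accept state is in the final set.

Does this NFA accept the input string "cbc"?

Answer: REJECT

Derivation:
initial (ε-close {0}): {0,2,4,6}
'c' @ 1: {1,7}  ✓accept
'b' @ 2: {}  — state set empty
rest 'c' ignored (set empty)
final: {}; accept 1 not in set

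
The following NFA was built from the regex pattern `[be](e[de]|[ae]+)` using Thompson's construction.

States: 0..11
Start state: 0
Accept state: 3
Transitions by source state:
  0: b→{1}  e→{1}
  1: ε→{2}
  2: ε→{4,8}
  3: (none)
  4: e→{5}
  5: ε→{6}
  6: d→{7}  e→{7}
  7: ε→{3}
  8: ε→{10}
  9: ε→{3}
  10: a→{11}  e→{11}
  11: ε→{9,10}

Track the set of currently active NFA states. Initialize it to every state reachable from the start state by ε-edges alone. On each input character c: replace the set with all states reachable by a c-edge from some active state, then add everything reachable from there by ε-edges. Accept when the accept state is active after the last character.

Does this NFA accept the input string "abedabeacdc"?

S₀ = ε-closure({0}) = {0}
'a' @ 1: {}  — dead — no transitions
rest 'bedabeacdc' ignored (set empty)
after full input: {}  (accept=3 not in)

Answer: REJECT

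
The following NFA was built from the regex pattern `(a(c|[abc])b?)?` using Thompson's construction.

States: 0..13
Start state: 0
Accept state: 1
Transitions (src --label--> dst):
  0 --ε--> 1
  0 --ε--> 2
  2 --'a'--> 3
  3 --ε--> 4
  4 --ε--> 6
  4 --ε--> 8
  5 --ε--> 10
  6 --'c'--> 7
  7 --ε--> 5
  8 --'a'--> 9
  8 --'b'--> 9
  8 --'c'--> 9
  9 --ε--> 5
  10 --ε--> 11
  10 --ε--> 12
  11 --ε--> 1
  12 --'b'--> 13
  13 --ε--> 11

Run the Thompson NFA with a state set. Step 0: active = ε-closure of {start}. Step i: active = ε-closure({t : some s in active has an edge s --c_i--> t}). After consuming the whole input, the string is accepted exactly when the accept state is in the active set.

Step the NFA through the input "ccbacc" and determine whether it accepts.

Answer: REJECT

Derivation:
start: ε-closure({0}) = {0,1,2}
'c' @ 1: {}  — no active states
rest 'cbacc' ignored (set empty)
end set {} — state 1 not in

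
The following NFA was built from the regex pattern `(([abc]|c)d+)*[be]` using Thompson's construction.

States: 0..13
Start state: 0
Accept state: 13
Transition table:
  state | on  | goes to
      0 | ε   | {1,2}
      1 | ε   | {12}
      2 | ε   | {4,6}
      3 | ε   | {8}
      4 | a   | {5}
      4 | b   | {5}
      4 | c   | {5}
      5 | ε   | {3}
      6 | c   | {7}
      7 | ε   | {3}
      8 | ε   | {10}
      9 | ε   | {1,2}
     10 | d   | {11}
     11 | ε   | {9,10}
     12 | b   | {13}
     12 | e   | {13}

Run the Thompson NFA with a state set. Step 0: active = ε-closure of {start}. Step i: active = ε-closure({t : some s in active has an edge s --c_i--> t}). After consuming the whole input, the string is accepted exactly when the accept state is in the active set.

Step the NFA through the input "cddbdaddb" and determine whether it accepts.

start: ε-closure({0}) = {0,1,2,4,6,12}
'c' @ 1: {3,5,7,8,10}
'd' @ 2: {1,2,4,6,9,10,11,12}
'd' @ 3: {1,2,4,6,9,10,11,12}
'b' @ 4: {3,5,8,10,13}  (accept∈set)
'd' @ 5: {1,2,4,6,9,10,11,12}
'a' @ 6: {3,5,8,10}
'd' @ 7: {1,2,4,6,9,10,11,12}
'd' @ 8: {1,2,4,6,9,10,11,12}
'b' @ 9: {3,5,8,10,13}  (accept∈set)
end set {3,5,8,10,13} — state 13 in

Answer: ACCEPT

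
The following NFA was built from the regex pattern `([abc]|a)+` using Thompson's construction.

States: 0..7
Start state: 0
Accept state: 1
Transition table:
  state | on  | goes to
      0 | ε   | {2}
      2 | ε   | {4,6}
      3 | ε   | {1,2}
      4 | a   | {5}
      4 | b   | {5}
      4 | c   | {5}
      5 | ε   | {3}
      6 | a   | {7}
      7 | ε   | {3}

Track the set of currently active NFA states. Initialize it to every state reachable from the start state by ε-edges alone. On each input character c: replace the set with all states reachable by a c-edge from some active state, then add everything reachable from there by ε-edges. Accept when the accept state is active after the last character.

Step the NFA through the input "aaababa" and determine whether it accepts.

Answer: ACCEPT

Steps:
start: ε-closure({0}) = {0,2,4,6}
'a' @ 1: {1,2,3,4,5,6,7}  ✓accept
'a' @ 2: {1,2,3,4,5,6,7}  ✓accept
'a' @ 3: {1,2,3,4,5,6,7}  ✓accept
'b' @ 4: {1,2,3,4,5,6}  ✓accept
'a' @ 5: {1,2,3,4,5,6,7}  ✓accept
'b' @ 6: {1,2,3,4,5,6}  ✓accept
'a' @ 7: {1,2,3,4,5,6,7}  ✓accept
after full input: {1,2,3,4,5,6,7}  (accept=1 in)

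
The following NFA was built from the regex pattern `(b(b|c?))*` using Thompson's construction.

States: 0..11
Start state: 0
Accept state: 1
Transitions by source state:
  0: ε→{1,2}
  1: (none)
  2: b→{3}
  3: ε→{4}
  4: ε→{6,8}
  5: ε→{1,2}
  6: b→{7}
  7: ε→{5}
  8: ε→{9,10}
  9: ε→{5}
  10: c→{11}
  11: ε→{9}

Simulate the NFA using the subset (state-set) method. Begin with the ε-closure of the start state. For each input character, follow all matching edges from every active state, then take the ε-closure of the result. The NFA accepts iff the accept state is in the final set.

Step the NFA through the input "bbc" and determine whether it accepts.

Answer: ACCEPT

Derivation:
S₀ = ε-closure({0}) = {0,1,2}
'b' @ 1: {1,2,3,4,5,6,8,9,10}  [accepting]
'b' @ 2: {1,2,3,4,5,6,7,8,9,10}  [accepting]
'c' @ 3: {1,2,5,9,11}  [accepting]
after full input: {1,2,5,9,11}  (accept=1 in)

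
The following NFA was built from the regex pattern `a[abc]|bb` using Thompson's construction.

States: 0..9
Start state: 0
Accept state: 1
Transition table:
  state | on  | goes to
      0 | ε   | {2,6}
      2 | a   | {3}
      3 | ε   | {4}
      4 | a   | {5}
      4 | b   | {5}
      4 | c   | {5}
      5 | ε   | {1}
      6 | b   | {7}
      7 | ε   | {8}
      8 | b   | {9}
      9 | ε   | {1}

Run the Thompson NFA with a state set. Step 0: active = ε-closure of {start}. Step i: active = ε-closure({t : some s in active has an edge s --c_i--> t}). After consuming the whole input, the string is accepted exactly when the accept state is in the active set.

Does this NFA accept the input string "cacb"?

start: ε-closure({0}) = {0,2,6}
'c' @ 1: {}  — no active states
rest 'acb' ignored (set empty)
final: {}; accept 1 not in set

Answer: REJECT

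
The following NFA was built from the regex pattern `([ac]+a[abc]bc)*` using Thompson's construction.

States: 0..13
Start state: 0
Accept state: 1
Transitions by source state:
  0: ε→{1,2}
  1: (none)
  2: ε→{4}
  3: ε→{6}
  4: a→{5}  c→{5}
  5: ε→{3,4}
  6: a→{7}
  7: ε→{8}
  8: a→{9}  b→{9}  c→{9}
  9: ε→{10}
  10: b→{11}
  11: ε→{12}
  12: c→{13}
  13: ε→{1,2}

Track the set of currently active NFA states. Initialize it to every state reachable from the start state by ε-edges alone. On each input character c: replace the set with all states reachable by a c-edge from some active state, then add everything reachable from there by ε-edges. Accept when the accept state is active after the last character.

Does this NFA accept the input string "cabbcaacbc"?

Answer: ACCEPT

Trace:
start: ε-closure({0}) = {0,1,2,4}
'c' @ 1: {3,4,5,6}
'a' @ 2: {3,4,5,6,7,8}
'b' @ 3: {9,10}
'b' @ 4: {11,12}
'c' @ 5: {1,2,4,13}  [accepting]
'a' @ 6: {3,4,5,6}
'a' @ 7: {3,4,5,6,7,8}
'c' @ 8: {3,4,5,6,9,10}
'b' @ 9: {11,12}
'c' @ 10: {1,2,4,13}  [accepting]
after full input: {1,2,4,13}  (accept=1 in)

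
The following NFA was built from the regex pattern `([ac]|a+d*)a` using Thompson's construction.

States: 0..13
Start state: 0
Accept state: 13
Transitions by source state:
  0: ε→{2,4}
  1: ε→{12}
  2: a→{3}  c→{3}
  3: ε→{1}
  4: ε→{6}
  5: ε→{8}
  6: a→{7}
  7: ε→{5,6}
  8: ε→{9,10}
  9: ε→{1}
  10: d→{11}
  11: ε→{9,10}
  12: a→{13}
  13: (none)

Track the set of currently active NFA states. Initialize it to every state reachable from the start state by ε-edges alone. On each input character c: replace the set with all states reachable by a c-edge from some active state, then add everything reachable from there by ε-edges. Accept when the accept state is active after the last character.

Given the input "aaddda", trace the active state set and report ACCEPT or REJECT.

Answer: ACCEPT

Derivation:
start: ε-closure({0}) = {0,2,4,6}
'a' @ 1: {1,3,5,6,7,8,9,10,12}
'a' @ 2: {1,5,6,7,8,9,10,12,13}  (accept∈set)
'd' @ 3: {1,9,10,11,12}
'd' @ 4: {1,9,10,11,12}
'd' @ 5: {1,9,10,11,12}
'a' @ 6: {13}  (accept∈set)
final: {13}; accept 13 in set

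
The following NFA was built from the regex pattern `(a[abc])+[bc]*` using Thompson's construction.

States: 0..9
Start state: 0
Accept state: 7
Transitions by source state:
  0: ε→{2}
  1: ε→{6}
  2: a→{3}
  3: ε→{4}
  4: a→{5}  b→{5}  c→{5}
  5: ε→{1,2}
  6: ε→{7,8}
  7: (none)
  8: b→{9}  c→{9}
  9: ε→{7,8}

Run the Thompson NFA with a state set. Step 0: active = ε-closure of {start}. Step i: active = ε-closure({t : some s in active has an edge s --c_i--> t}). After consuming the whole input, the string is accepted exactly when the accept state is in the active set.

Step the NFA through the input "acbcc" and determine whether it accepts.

start: ε-closure({0}) = {0,2}
'a' @ 1: {3,4}
'c' @ 2: {1,2,5,6,7,8}  ✓accept
'b' @ 3: {7,8,9}  ✓accept
'c' @ 4: {7,8,9}  ✓accept
'c' @ 5: {7,8,9}  ✓accept
final: {7,8,9}; accept 7 in set

Answer: ACCEPT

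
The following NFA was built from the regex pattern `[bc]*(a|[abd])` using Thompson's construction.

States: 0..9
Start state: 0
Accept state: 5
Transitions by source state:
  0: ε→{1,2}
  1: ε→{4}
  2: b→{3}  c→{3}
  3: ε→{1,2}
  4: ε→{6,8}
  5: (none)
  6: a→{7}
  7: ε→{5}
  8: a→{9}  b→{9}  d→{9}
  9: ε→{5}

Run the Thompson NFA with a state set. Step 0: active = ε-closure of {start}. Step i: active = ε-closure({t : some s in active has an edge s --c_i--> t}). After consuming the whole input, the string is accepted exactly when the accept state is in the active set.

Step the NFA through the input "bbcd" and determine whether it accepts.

S₀ = ε-closure({0}) = {0,1,2,4,6,8}
'b' @ 1: {1,2,3,4,5,6,8,9}  (accept∈set)
'b' @ 2: {1,2,3,4,5,6,8,9}  (accept∈set)
'c' @ 3: {1,2,3,4,6,8}
'd' @ 4: {5,9}  (accept∈set)
end set {5,9} — state 5 in

Answer: ACCEPT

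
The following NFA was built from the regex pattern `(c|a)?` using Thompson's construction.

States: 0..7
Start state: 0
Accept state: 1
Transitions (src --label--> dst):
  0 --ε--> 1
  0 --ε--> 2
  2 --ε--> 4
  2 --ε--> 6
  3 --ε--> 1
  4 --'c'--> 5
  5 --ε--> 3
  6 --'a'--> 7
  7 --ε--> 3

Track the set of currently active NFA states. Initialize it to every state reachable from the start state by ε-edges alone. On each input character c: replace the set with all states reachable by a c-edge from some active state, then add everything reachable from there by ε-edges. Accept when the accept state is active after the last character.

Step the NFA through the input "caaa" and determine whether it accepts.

Answer: REJECT

Trace:
S₀ = ε-closure({0}) = {0,1,2,4,6}
'c' @ 1: {1,3,5}  (accept∈set)
'a' @ 2: {}  — dead — no transitions
rest 'aa' ignored (set empty)
final: {}; accept 1 not in set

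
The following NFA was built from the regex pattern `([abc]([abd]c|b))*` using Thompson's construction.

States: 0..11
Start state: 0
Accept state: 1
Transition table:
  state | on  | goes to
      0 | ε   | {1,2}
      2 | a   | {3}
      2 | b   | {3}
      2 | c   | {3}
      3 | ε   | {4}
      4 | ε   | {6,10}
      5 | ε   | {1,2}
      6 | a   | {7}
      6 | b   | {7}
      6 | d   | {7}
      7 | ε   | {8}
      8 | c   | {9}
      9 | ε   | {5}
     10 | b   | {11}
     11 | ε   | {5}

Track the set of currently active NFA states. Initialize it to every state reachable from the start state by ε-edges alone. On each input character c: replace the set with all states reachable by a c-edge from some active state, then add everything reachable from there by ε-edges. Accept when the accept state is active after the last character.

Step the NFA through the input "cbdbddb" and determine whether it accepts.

Answer: REJECT

Trace:
initial (ε-close {0}): {0,1,2}
'c' @ 1: {3,4,6,10}
'b' @ 2: {1,2,5,7,8,11}  ✓accept
'd' @ 3: {}  — dead — no transitions
rest 'bddb' ignored (set empty)
after full input: {}  (accept=1 not in)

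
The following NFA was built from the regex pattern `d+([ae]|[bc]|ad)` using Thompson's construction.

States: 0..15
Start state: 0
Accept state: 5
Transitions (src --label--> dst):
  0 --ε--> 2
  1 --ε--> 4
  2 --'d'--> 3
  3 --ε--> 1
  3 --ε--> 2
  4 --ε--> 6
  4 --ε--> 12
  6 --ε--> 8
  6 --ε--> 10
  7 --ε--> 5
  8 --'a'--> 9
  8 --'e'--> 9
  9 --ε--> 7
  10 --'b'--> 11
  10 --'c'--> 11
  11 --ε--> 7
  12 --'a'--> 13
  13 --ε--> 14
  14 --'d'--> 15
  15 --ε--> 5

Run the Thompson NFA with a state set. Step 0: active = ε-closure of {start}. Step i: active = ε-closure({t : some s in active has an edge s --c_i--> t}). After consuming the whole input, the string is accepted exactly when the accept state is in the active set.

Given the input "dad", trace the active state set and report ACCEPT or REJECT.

Answer: ACCEPT

Trace:
initial (ε-close {0}): {0,2}
'd' @ 1: {1,2,3,4,6,8,10,12}
'a' @ 2: {5,7,9,13,14}  ✓accept
'd' @ 3: {5,15}  ✓accept
end set {5,15} — state 5 in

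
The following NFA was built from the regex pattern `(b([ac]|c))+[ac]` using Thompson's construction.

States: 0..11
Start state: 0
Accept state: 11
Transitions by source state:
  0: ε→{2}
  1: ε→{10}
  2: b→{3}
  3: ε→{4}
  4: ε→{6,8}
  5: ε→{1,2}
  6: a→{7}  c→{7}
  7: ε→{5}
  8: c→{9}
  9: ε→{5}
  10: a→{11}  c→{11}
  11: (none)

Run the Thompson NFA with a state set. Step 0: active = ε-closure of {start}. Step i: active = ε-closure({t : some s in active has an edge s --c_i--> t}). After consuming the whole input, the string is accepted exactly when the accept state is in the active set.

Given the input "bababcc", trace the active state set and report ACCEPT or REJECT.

Answer: ACCEPT

Derivation:
start: ε-closure({0}) = {0,2}
'b' @ 1: {3,4,6,8}
'a' @ 2: {1,2,5,7,10}
'b' @ 3: {3,4,6,8}
'a' @ 4: {1,2,5,7,10}
'b' @ 5: {3,4,6,8}
'c' @ 6: {1,2,5,7,9,10}
'c' @ 7: {11}  (accept∈set)
final: {11}; accept 11 in set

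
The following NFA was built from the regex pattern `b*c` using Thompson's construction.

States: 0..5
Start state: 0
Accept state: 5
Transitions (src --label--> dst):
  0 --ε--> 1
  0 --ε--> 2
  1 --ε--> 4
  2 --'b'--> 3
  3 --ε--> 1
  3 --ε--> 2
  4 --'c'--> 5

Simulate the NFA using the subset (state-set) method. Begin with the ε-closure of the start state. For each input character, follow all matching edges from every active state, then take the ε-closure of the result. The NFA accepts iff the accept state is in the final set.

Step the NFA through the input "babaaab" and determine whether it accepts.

Answer: REJECT

Derivation:
start: ε-closure({0}) = {0,1,2,4}
'b' @ 1: {1,2,3,4}
'a' @ 2: {}  — dead — no transitions
rest 'baaab' ignored (set empty)
end set {} — state 5 not in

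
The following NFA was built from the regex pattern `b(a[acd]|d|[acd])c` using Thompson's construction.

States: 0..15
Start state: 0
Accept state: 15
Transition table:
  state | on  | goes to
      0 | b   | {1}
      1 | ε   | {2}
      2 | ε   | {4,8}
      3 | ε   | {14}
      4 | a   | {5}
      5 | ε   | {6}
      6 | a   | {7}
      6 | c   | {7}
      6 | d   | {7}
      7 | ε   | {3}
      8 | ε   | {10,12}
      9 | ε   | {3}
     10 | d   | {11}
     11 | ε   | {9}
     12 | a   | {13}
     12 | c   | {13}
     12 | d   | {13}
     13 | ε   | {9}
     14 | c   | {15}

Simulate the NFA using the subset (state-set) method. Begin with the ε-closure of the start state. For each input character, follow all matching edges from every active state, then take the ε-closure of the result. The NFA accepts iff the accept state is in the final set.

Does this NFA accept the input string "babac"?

S₀ = ε-closure({0}) = {0}
'b' @ 1: {1,2,4,8,10,12}
'a' @ 2: {3,5,6,9,13,14}
'b' @ 3: {}  — state set empty
rest 'ac' ignored (set empty)
after full input: {}  (accept=15 not in)

Answer: REJECT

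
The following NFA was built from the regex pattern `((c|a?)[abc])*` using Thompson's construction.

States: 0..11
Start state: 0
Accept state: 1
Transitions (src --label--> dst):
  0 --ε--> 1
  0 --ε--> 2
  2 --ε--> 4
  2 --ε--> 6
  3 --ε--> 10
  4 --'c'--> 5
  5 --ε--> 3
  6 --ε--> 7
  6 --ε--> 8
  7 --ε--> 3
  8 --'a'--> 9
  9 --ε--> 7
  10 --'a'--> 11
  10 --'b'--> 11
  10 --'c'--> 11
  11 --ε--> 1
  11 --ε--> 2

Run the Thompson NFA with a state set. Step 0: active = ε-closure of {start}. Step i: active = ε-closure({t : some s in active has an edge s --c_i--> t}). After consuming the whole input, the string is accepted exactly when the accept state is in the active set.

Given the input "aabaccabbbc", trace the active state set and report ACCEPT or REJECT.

start: ε-closure({0}) = {0,1,2,3,4,6,7,8,10}
'a' @ 1: {1,2,3,4,6,7,8,9,10,11}  (accept∈set)
'a' @ 2: {1,2,3,4,6,7,8,9,10,11}  (accept∈set)
'b' @ 3: {1,2,3,4,6,7,8,10,11}  (accept∈set)
'a' @ 4: {1,2,3,4,6,7,8,9,10,11}  (accept∈set)
'c' @ 5: {1,2,3,4,5,6,7,8,10,11}  (accept∈set)
'c' @ 6: {1,2,3,4,5,6,7,8,10,11}  (accept∈set)
'a' @ 7: {1,2,3,4,6,7,8,9,10,11}  (accept∈set)
'b' @ 8: {1,2,3,4,6,7,8,10,11}  (accept∈set)
'b' @ 9: {1,2,3,4,6,7,8,10,11}  (accept∈set)
'b' @ 10: {1,2,3,4,6,7,8,10,11}  (accept∈set)
'c' @ 11: {1,2,3,4,5,6,7,8,10,11}  (accept∈set)
final: {1,2,3,4,5,6,7,8,10,11}; accept 1 in set

Answer: ACCEPT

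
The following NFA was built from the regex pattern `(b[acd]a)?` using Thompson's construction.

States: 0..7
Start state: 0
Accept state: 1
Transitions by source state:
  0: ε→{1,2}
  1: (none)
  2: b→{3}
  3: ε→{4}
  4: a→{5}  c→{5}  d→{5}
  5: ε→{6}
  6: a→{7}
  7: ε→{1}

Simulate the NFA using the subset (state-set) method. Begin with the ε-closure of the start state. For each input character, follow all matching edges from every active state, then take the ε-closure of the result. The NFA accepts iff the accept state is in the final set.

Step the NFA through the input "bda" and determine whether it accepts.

S₀ = ε-closure({0}) = {0,1,2}
'b' @ 1: {3,4}
'd' @ 2: {5,6}
'a' @ 3: {1,7}  [accepting]
final: {1,7}; accept 1 in set

Answer: ACCEPT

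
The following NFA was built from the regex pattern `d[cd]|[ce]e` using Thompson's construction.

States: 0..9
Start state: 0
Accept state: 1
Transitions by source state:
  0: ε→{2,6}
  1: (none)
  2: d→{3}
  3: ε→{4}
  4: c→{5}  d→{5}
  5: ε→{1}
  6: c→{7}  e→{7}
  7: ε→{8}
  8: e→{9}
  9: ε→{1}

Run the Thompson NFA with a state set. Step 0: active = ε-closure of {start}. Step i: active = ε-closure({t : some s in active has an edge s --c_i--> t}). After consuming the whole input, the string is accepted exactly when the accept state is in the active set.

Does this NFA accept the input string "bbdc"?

Answer: REJECT

Derivation:
S₀ = ε-closure({0}) = {0,2,6}
'b' @ 1: {}  — no active states
rest 'bdc' ignored (set empty)
after full input: {}  (accept=1 not in)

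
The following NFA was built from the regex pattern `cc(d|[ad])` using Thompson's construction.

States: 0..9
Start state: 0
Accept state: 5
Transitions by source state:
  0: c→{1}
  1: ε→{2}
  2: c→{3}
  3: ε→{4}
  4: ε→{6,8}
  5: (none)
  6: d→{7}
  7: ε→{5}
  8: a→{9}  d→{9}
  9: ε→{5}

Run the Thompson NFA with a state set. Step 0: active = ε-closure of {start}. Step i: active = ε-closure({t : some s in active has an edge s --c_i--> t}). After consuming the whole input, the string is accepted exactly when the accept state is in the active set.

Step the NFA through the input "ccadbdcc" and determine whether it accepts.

Answer: REJECT

Trace:
S₀ = ε-closure({0}) = {0}
'c' @ 1: {1,2}
'c' @ 2: {3,4,6,8}
'a' @ 3: {5,9}  (accept∈set)
'd' @ 4: {}  — dead — no transitions
rest 'bdcc' ignored (set empty)
after full input: {}  (accept=5 not in)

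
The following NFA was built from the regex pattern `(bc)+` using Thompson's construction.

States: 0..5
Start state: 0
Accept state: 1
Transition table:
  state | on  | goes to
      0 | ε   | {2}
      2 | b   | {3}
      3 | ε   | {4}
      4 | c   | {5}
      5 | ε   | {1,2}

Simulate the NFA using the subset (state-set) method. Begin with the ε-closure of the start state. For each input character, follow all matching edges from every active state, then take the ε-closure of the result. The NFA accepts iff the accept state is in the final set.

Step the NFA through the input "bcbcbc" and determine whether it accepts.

initial (ε-close {0}): {0,2}
'b' @ 1: {3,4}
'c' @ 2: {1,2,5}  ✓accept
'b' @ 3: {3,4}
'c' @ 4: {1,2,5}  ✓accept
'b' @ 5: {3,4}
'c' @ 6: {1,2,5}  ✓accept
final: {1,2,5}; accept 1 in set

Answer: ACCEPT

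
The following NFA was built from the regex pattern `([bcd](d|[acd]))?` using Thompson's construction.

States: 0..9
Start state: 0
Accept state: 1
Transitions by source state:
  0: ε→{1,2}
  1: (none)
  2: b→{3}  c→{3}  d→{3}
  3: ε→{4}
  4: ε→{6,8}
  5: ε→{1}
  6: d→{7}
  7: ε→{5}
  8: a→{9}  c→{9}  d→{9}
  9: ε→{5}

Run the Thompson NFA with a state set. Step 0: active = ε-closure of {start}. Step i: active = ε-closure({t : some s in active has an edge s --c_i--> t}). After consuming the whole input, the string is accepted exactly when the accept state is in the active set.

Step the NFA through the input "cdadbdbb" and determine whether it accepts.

S₀ = ε-closure({0}) = {0,1,2}
'c' @ 1: {3,4,6,8}
'd' @ 2: {1,5,7,9}  (accept∈set)
'a' @ 3: {}  — state set empty
rest 'dbdbb' ignored (set empty)
after full input: {}  (accept=1 not in)

Answer: REJECT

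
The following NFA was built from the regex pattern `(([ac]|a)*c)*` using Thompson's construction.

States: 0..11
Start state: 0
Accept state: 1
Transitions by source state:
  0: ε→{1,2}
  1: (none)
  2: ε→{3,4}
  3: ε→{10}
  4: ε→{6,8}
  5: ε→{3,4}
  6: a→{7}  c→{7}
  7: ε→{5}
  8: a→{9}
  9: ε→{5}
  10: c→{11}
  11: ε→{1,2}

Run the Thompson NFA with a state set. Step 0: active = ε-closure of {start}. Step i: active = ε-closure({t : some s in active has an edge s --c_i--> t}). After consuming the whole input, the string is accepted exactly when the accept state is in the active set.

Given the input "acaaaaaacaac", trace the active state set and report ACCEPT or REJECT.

Answer: ACCEPT

Derivation:
S₀ = ε-closure({0}) = {0,1,2,3,4,6,8,10}
'a' @ 1: {3,4,5,6,7,8,9,10}
'c' @ 2: {1,2,3,4,5,6,7,8,10,11}  [accepting]
'a' @ 3: {3,4,5,6,7,8,9,10}
'a' @ 4: {3,4,5,6,7,8,9,10}
'a' @ 5: {3,4,5,6,7,8,9,10}
'a' @ 6: {3,4,5,6,7,8,9,10}
'a' @ 7: {3,4,5,6,7,8,9,10}
'a' @ 8: {3,4,5,6,7,8,9,10}
'c' @ 9: {1,2,3,4,5,6,7,8,10,11}  [accepting]
'a' @ 10: {3,4,5,6,7,8,9,10}
'a' @ 11: {3,4,5,6,7,8,9,10}
'c' @ 12: {1,2,3,4,5,6,7,8,10,11}  [accepting]
after full input: {1,2,3,4,5,6,7,8,10,11}  (accept=1 in)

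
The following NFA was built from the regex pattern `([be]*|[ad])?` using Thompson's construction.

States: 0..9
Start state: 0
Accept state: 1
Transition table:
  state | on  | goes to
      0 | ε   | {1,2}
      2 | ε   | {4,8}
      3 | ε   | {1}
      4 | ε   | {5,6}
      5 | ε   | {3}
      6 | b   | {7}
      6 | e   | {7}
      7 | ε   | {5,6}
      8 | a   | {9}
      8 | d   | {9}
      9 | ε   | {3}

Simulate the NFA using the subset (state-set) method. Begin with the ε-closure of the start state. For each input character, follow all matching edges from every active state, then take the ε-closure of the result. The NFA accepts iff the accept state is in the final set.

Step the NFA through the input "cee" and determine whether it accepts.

start: ε-closure({0}) = {0,1,2,3,4,5,6,8}
'c' @ 1: {}  — state set empty
rest 'ee' ignored (set empty)
after full input: {}  (accept=1 not in)

Answer: REJECT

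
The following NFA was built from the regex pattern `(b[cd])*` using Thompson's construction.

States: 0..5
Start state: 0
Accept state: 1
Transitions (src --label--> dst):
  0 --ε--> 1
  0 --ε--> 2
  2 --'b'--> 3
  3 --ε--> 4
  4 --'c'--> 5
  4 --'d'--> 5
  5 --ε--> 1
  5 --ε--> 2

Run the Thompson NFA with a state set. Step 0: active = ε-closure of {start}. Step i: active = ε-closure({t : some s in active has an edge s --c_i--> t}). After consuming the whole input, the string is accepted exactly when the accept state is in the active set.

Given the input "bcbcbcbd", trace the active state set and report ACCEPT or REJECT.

initial (ε-close {0}): {0,1,2}
'b' @ 1: {3,4}
'c' @ 2: {1,2,5}  ✓accept
'b' @ 3: {3,4}
'c' @ 4: {1,2,5}  ✓accept
'b' @ 5: {3,4}
'c' @ 6: {1,2,5}  ✓accept
'b' @ 7: {3,4}
'd' @ 8: {1,2,5}  ✓accept
end set {1,2,5} — state 1 in

Answer: ACCEPT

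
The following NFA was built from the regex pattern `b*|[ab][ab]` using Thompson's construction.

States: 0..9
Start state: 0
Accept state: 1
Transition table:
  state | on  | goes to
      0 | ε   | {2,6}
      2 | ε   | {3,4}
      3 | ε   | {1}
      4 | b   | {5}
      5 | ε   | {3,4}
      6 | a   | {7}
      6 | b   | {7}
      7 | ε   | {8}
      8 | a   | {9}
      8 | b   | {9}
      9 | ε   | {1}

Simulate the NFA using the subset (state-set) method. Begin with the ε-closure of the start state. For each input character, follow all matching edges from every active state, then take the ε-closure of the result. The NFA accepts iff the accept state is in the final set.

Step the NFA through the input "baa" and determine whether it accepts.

initial (ε-close {0}): {0,1,2,3,4,6}
'b' @ 1: {1,3,4,5,7,8}  (accept∈set)
'a' @ 2: {1,9}  (accept∈set)
'a' @ 3: {}  — dead — no transitions
end set {} — state 1 not in

Answer: REJECT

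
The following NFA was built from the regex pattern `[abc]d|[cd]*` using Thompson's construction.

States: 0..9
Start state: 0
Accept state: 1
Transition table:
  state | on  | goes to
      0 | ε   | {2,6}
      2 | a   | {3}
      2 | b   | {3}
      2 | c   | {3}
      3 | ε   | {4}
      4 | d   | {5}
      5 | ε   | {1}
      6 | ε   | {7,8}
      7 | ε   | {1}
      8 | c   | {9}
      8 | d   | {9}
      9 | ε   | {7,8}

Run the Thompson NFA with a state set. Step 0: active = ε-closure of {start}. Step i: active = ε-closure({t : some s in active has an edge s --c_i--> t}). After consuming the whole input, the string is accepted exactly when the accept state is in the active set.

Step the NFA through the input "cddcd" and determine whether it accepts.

start: ε-closure({0}) = {0,1,2,6,7,8}
'c' @ 1: {1,3,4,7,8,9}  ✓accept
'd' @ 2: {1,5,7,8,9}  ✓accept
'd' @ 3: {1,7,8,9}  ✓accept
'c' @ 4: {1,7,8,9}  ✓accept
'd' @ 5: {1,7,8,9}  ✓accept
end set {1,7,8,9} — state 1 in

Answer: ACCEPT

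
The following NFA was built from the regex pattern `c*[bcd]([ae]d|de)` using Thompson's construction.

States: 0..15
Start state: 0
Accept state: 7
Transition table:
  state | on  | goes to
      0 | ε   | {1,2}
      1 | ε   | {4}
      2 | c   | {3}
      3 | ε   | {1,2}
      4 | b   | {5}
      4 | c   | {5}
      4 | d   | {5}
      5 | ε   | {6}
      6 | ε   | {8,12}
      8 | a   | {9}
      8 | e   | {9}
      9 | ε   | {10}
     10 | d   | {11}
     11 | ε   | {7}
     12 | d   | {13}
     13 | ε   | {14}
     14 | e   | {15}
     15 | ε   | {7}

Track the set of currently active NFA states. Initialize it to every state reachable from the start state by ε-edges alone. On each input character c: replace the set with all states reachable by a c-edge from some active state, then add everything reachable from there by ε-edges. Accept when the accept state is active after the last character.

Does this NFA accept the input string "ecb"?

S₀ = ε-closure({0}) = {0,1,2,4}
'e' @ 1: {}  — state set empty
rest 'cb' ignored (set empty)
final: {}; accept 7 not in set

Answer: REJECT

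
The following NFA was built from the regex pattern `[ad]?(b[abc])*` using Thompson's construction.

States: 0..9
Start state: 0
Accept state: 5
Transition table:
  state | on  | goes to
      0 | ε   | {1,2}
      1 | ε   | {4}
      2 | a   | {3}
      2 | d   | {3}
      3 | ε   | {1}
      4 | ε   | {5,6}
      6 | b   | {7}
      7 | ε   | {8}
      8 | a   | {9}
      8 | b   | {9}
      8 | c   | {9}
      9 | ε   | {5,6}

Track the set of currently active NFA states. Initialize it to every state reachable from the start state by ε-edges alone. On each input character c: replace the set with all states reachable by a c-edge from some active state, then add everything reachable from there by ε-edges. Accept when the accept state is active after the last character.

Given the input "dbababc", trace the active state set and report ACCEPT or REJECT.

Answer: ACCEPT

Trace:
S₀ = ε-closure({0}) = {0,1,2,4,5,6}
'd' @ 1: {1,3,4,5,6}  (accept∈set)
'b' @ 2: {7,8}
'a' @ 3: {5,6,9}  (accept∈set)
'b' @ 4: {7,8}
'a' @ 5: {5,6,9}  (accept∈set)
'b' @ 6: {7,8}
'c' @ 7: {5,6,9}  (accept∈set)
final: {5,6,9}; accept 5 in set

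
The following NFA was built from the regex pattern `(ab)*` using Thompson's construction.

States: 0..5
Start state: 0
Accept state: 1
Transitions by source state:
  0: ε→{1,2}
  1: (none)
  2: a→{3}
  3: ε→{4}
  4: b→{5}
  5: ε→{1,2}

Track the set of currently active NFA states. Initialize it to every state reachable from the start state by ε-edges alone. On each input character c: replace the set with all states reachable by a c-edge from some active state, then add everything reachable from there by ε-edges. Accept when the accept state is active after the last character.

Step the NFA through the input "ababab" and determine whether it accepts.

Answer: ACCEPT

Derivation:
initial (ε-close {0}): {0,1,2}
'a' @ 1: {3,4}
'b' @ 2: {1,2,5}  ✓accept
'a' @ 3: {3,4}
'b' @ 4: {1,2,5}  ✓accept
'a' @ 5: {3,4}
'b' @ 6: {1,2,5}  ✓accept
after full input: {1,2,5}  (accept=1 in)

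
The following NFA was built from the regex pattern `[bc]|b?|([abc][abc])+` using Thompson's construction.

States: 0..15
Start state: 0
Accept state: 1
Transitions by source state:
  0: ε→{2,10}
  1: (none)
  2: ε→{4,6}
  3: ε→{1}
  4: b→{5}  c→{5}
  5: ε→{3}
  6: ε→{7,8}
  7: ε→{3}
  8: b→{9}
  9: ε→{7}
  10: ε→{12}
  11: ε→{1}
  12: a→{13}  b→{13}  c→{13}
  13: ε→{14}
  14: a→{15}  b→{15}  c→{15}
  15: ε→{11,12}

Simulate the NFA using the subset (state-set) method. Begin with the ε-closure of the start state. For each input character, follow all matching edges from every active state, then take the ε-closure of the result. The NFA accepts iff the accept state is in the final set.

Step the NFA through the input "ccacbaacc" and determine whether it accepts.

Answer: REJECT

Trace:
start: ε-closure({0}) = {0,1,2,3,4,6,7,8,10,12}
'c' @ 1: {1,3,5,13,14}  [accepting]
'c' @ 2: {1,11,12,15}  [accepting]
'a' @ 3: {13,14}
'c' @ 4: {1,11,12,15}  [accepting]
'b' @ 5: {13,14}
'a' @ 6: {1,11,12,15}  [accepting]
'a' @ 7: {13,14}
'c' @ 8: {1,11,12,15}  [accepting]
'c' @ 9: {13,14}
after full input: {13,14}  (accept=1 not in)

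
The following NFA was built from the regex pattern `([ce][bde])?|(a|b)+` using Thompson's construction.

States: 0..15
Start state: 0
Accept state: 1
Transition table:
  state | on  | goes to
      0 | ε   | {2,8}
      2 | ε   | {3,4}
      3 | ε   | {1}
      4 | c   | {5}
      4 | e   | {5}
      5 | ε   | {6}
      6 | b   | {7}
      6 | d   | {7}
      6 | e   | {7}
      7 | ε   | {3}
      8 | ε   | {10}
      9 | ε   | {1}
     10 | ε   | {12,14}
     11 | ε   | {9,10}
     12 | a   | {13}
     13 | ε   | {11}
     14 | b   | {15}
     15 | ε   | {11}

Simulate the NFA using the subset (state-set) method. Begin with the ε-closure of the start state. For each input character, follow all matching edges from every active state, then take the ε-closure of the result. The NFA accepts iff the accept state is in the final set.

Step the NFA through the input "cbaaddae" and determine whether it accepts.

Answer: REJECT

Derivation:
initial (ε-close {0}): {0,1,2,3,4,8,10,12,14}
'c' @ 1: {5,6}
'b' @ 2: {1,3,7}  (accept∈set)
'a' @ 3: {}  — dead — no transitions
rest 'addae' ignored (set empty)
end set {} — state 1 not in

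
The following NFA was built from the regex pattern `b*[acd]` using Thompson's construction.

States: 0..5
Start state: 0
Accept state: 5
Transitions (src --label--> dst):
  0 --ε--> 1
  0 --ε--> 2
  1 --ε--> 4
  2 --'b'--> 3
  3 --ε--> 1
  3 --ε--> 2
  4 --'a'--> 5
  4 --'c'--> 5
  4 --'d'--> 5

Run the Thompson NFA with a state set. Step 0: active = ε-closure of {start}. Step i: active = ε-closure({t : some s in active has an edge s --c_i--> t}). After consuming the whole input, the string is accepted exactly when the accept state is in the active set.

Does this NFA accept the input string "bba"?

Answer: ACCEPT

Steps:
S₀ = ε-closure({0}) = {0,1,2,4}
'b' @ 1: {1,2,3,4}
'b' @ 2: {1,2,3,4}
'a' @ 3: {5}  (accept∈set)
end set {5} — state 5 in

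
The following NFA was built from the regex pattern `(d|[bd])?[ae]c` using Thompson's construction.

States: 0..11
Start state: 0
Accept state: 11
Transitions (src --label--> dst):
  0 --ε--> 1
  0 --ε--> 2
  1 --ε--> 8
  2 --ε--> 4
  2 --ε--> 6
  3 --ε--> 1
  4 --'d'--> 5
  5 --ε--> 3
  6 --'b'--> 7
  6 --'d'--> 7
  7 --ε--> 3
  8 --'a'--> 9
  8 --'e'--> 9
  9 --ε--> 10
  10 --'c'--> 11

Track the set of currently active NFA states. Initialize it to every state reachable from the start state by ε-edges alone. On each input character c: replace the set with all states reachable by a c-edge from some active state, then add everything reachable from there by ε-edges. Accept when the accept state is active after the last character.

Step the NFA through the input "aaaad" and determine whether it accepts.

Answer: REJECT

Steps:
S₀ = ε-closure({0}) = {0,1,2,4,6,8}
'a' @ 1: {9,10}
'a' @ 2: {}  — state set empty
rest 'aad' ignored (set empty)
end set {} — state 11 not in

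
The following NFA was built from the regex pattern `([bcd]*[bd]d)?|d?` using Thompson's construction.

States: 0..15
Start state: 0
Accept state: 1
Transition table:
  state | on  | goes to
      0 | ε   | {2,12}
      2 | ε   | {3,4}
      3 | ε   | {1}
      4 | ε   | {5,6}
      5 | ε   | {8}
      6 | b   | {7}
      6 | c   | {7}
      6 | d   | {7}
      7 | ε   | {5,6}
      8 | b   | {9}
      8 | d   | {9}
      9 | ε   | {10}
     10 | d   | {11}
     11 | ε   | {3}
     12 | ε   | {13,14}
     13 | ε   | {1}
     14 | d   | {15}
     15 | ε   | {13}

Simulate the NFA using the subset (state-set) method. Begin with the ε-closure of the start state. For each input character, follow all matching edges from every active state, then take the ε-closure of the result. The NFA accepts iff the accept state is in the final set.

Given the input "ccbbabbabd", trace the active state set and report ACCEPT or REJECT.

Answer: REJECT

Steps:
initial (ε-close {0}): {0,1,2,3,4,5,6,8,12,13,14}
'c' @ 1: {5,6,7,8}
'c' @ 2: {5,6,7,8}
'b' @ 3: {5,6,7,8,9,10}
'b' @ 4: {5,6,7,8,9,10}
'a' @ 5: {}  — state set empty
rest 'bbabd' ignored (set empty)
final: {}; accept 1 not in set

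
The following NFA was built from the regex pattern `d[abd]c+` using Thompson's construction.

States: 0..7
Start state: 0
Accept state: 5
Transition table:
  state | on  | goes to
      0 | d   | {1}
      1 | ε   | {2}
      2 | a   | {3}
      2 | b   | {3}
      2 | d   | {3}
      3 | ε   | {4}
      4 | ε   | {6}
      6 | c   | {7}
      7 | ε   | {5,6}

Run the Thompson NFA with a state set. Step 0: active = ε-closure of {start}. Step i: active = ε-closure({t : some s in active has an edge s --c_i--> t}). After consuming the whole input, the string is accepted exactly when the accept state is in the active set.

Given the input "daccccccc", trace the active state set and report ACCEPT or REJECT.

Answer: ACCEPT

Trace:
initial (ε-close {0}): {0}
'd' @ 1: {1,2}
'a' @ 2: {3,4,6}
'c' @ 3: {5,6,7}  ✓accept
'c' @ 4: {5,6,7}  ✓accept
'c' @ 5: {5,6,7}  ✓accept
'c' @ 6: {5,6,7}  ✓accept
'c' @ 7: {5,6,7}  ✓accept
'c' @ 8: {5,6,7}  ✓accept
'c' @ 9: {5,6,7}  ✓accept
final: {5,6,7}; accept 5 in set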